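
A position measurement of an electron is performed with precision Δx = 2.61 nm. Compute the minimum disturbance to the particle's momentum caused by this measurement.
2.020 × 10^-26 kg·m/s

The uncertainty principle implies that measuring position disturbs momentum:
ΔxΔp ≥ ℏ/2

When we measure position with precision Δx, we necessarily introduce a momentum uncertainty:
Δp ≥ ℏ/(2Δx)
Δp_min = (1.055e-34 J·s) / (2 × 2.610e-09 m)
Δp_min = 2.020e-26 kg·m/s

The more precisely we measure position, the greater the momentum disturbance.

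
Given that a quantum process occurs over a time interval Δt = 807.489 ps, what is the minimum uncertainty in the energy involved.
407.567 neV

Using the energy-time uncertainty principle:
ΔEΔt ≥ ℏ/2

The minimum uncertainty in energy is:
ΔE_min = ℏ/(2Δt)
ΔE_min = (1.055e-34 J·s) / (2 × 8.075e-10 s)
ΔE_min = 6.530e-26 J = 407.567 neV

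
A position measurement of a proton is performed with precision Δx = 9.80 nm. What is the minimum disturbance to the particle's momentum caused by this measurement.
5.380 × 10^-27 kg·m/s

The uncertainty principle implies that measuring position disturbs momentum:
ΔxΔp ≥ ℏ/2

When we measure position with precision Δx, we necessarily introduce a momentum uncertainty:
Δp ≥ ℏ/(2Δx)
Δp_min = (1.055e-34 J·s) / (2 × 9.800e-09 m)
Δp_min = 5.380e-27 kg·m/s

The more precisely we measure position, the greater the momentum disturbance.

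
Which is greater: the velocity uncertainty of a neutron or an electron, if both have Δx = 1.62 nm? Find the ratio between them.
The electron has the larger minimum velocity uncertainty, by a ratio of 1838.7.

For both particles, Δp_min = ℏ/(2Δx) = 3.255e-26 kg·m/s (same for both).

The velocity uncertainty is Δv = Δp/m:
- neutron: Δv = 3.255e-26 / 1.675e-27 = 1.943e+01 m/s = 19.433 m/s
- electron: Δv = 3.255e-26 / 9.109e-31 = 3.573e+04 m/s = 35.731 km/s

Ratio: 3.573e+04 / 1.943e+01 = 1838.7

The lighter particle has larger velocity uncertainty because Δv ∝ 1/m.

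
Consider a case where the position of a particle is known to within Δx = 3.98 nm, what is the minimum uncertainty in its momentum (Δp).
1.325 × 10^-26 kg·m/s

Using the Heisenberg uncertainty principle:
ΔxΔp ≥ ℏ/2

The minimum uncertainty in momentum is:
Δp_min = ℏ/(2Δx)
Δp_min = (1.055e-34 J·s) / (2 × 3.980e-09 m)
Δp_min = 1.325e-26 kg·m/s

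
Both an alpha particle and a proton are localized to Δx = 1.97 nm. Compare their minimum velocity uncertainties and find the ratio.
The proton has the larger minimum velocity uncertainty, by a ratio of 4.0.

For both particles, Δp_min = ℏ/(2Δx) = 2.677e-26 kg·m/s (same for both).

The velocity uncertainty is Δv = Δp/m:
- alpha particle: Δv = 2.677e-26 / 6.645e-27 = 4.028e+00 m/s = 4.028 m/s
- proton: Δv = 2.677e-26 / 1.673e-27 = 1.600e+01 m/s = 16.002 m/s

Ratio: 1.600e+01 / 4.028e+00 = 4.0

The lighter particle has larger velocity uncertainty because Δv ∝ 1/m.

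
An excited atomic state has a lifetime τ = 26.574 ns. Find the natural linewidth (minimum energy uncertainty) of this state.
12.385 neV

Using the energy-time uncertainty principle:
ΔEΔt ≥ ℏ/2

The lifetime τ represents the time uncertainty Δt.
The natural linewidth (minimum energy uncertainty) is:

ΔE = ℏ/(2τ)
ΔE = (1.055e-34 J·s) / (2 × 2.657e-08 s)
ΔE = 1.984e-27 J = 12.385 neV

This natural linewidth limits the precision of spectroscopic measurements.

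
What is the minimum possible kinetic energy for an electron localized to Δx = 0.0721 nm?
1.832 eV

Localizing a particle requires giving it sufficient momentum uncertainty:

1. From uncertainty principle: Δp ≥ ℏ/(2Δx)
   Δp_min = (1.055e-34 J·s) / (2 × 7.210e-11 m)
   Δp_min = 7.313e-25 kg·m/s

2. This momentum uncertainty corresponds to kinetic energy:
   KE ≈ (Δp)²/(2m) = (7.313e-25)²/(2 × 9.109e-31 kg)
   KE = 2.936e-19 J = 1.832 eV

Tighter localization requires more energy.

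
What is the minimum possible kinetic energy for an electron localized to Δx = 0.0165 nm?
34.986 eV

Localizing a particle requires giving it sufficient momentum uncertainty:

1. From uncertainty principle: Δp ≥ ℏ/(2Δx)
   Δp_min = (1.055e-34 J·s) / (2 × 1.650e-11 m)
   Δp_min = 3.196e-24 kg·m/s

2. This momentum uncertainty corresponds to kinetic energy:
   KE ≈ (Δp)²/(2m) = (3.196e-24)²/(2 × 9.109e-31 kg)
   KE = 5.605e-18 J = 34.986 eV

Tighter localization requires more energy.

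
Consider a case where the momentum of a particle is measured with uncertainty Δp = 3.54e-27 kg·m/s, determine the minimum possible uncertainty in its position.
14.895 nm

Using the Heisenberg uncertainty principle:
ΔxΔp ≥ ℏ/2

The minimum uncertainty in position is:
Δx_min = ℏ/(2Δp)
Δx_min = (1.055e-34 J·s) / (2 × 3.540e-27 kg·m/s)
Δx_min = 1.490e-08 m = 14.895 nm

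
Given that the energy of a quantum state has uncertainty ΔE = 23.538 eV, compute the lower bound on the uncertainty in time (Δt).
13.982 as

Using the energy-time uncertainty principle:
ΔEΔt ≥ ℏ/2

The minimum uncertainty in time is:
Δt_min = ℏ/(2ΔE)
Δt_min = (1.055e-34 J·s) / (2 × 3.771e-18 J)
Δt_min = 1.398e-17 s = 13.982 as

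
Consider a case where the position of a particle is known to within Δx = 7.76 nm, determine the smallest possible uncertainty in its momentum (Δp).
6.795 × 10^-27 kg·m/s

Using the Heisenberg uncertainty principle:
ΔxΔp ≥ ℏ/2

The minimum uncertainty in momentum is:
Δp_min = ℏ/(2Δx)
Δp_min = (1.055e-34 J·s) / (2 × 7.760e-09 m)
Δp_min = 6.795e-27 kg·m/s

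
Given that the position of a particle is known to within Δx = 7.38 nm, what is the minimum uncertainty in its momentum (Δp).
7.145 × 10^-27 kg·m/s

Using the Heisenberg uncertainty principle:
ΔxΔp ≥ ℏ/2

The minimum uncertainty in momentum is:
Δp_min = ℏ/(2Δx)
Δp_min = (1.055e-34 J·s) / (2 × 7.380e-09 m)
Δp_min = 7.145e-27 kg·m/s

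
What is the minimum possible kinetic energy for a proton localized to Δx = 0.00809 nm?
79.261 meV

Localizing a particle requires giving it sufficient momentum uncertainty:

1. From uncertainty principle: Δp ≥ ℏ/(2Δx)
   Δp_min = (1.055e-34 J·s) / (2 × 8.090e-12 m)
   Δp_min = 6.518e-24 kg·m/s

2. This momentum uncertainty corresponds to kinetic energy:
   KE ≈ (Δp)²/(2m) = (6.518e-24)²/(2 × 1.673e-27 kg)
   KE = 1.270e-20 J = 79.261 meV

Tighter localization requires more energy.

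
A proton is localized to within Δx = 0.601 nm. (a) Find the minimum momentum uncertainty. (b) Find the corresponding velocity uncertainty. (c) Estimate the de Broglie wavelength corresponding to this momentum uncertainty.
(a) Δp_min = 8.773 × 10^-26 kg·m/s
(b) Δv_min = 52.453 m/s
(c) λ_dB = 7.552 nm

Step-by-step:

(a) From the uncertainty principle:
Δp_min = ℏ/(2Δx) = (1.055e-34 J·s)/(2 × 6.010e-10 m) = 8.773e-26 kg·m/s

(b) The velocity uncertainty:
Δv = Δp/m = (8.773e-26 kg·m/s)/(1.673e-27 kg) = 5.245e+01 m/s = 52.453 m/s

(c) The de Broglie wavelength for this momentum:
λ = h/p = (6.626e-34 J·s)/(8.773e-26 kg·m/s) = 7.552e-09 m = 7.552 nm

Note: The de Broglie wavelength is comparable to the localization size, as expected from wave-particle duality.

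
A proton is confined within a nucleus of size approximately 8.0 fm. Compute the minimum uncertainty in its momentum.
6.591 × 10^-21 kg·m/s

Using the Heisenberg uncertainty principle:
ΔxΔp ≥ ℏ/2

With Δx ≈ L = 8.000e-15 m (the confinement size):
Δp_min = ℏ/(2Δx)
Δp_min = (1.055e-34 J·s) / (2 × 8.000e-15 m)
Δp_min = 6.591e-21 kg·m/s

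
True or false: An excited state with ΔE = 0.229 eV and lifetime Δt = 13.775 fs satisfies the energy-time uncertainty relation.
Yes, it satisfies the uncertainty relation.

Calculate the product ΔEΔt:
ΔE = 0.229 eV = 3.669e-20 J
ΔEΔt = (3.669e-20 J) × (1.377e-14 s)
ΔEΔt = 5.054e-34 J·s

Compare to the minimum allowed value ℏ/2:
ℏ/2 = 5.273e-35 J·s

Since ΔEΔt = 5.054e-34 J·s ≥ 5.273e-35 J·s = ℏ/2,
this satisfies the uncertainty relation.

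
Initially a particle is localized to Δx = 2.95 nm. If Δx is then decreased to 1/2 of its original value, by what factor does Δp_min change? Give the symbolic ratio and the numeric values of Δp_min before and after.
Original Δp_min = 1.787 × 10^-26 kg·m/s; new Δp'_min = 3.575 × 10^-26 kg·m/s; ratio Δp'_min/Δp_min = 2.

From the uncertainty principle ΔxΔp ≥ ℏ/2, the minimum momentum uncertainty is Δp_min = ℏ/(2Δx).

Original (Δx = 2.95 nm = 2.950e-09 m):
Δp_min = (1.055e-34 J·s)/(2 × 2.950e-09 m) = 1.787e-26 kg·m/s

When Δx → (1/2)Δx:
Δp'_min = ℏ/(2 × (1/2)Δx) = 2 × ℏ/(2Δx) = 2 × Δp_min
Δp'_min = 2 × 1.787e-26 kg·m/s = 3.575e-26 kg·m/s

Since Δp_min ∝ 1/Δx, when Δx is decreased to 1/2 of its original value, Δp_min increases to 2 times its original value.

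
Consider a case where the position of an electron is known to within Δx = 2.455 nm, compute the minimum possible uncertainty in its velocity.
23.578 km/s

Using the Heisenberg uncertainty principle and Δp = mΔv:
ΔxΔp ≥ ℏ/2
Δx(mΔv) ≥ ℏ/2

The minimum uncertainty in velocity is:
Δv_min = ℏ/(2mΔx)
Δv_min = (1.055e-34 J·s) / (2 × 9.109e-31 kg × 2.455e-09 m)
Δv_min = 2.358e+04 m/s = 23.578 km/s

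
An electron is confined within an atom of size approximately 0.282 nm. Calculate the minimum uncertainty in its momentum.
1.870 × 10^-25 kg·m/s

Using the Heisenberg uncertainty principle:
ΔxΔp ≥ ℏ/2

With Δx ≈ L = 2.820e-10 m (the confinement size):
Δp_min = ℏ/(2Δx)
Δp_min = (1.055e-34 J·s) / (2 × 2.820e-10 m)
Δp_min = 1.870e-25 kg·m/s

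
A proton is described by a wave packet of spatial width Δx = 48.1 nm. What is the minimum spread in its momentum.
1.096 × 10^-27 kg·m/s

For a wave packet, the spatial width Δx and momentum spread Δp are related by the uncertainty principle:
ΔxΔp ≥ ℏ/2

The minimum momentum spread is:
Δp_min = ℏ/(2Δx)
Δp_min = (1.055e-34 J·s) / (2 × 4.810e-08 m)
Δp_min = 1.096e-27 kg·m/s

A wave packet cannot have both a well-defined position and well-defined momentum.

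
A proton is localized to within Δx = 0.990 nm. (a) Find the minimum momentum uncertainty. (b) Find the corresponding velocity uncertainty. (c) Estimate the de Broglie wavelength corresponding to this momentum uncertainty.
(a) Δp_min = 5.326 × 10^-26 kg·m/s
(b) Δv_min = 31.843 m/s
(c) λ_dB = 12.441 nm

Step-by-step:

(a) From the uncertainty principle:
Δp_min = ℏ/(2Δx) = (1.055e-34 J·s)/(2 × 9.900e-10 m) = 5.326e-26 kg·m/s

(b) The velocity uncertainty:
Δv = Δp/m = (5.326e-26 kg·m/s)/(1.673e-27 kg) = 3.184e+01 m/s = 31.843 m/s

(c) The de Broglie wavelength for this momentum:
λ = h/p = (6.626e-34 J·s)/(5.326e-26 kg·m/s) = 1.244e-08 m = 12.441 nm

Note: The de Broglie wavelength is comparable to the localization size, as expected from wave-particle duality.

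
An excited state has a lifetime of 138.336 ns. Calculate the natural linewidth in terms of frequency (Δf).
575.248 kHz

Using the energy-time uncertainty principle and E = hf:
ΔEΔt ≥ ℏ/2
hΔf·Δt ≥ ℏ/2

The minimum frequency uncertainty is:
Δf = ℏ/(2hτ) = 1/(4πτ)
Δf = 1/(4π × 1.383e-07 s)
Δf = 5.752e+05 Hz = 575.248 kHz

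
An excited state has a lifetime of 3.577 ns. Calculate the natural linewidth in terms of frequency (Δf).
22.247 MHz

Using the energy-time uncertainty principle and E = hf:
ΔEΔt ≥ ℏ/2
hΔf·Δt ≥ ℏ/2

The minimum frequency uncertainty is:
Δf = ℏ/(2hτ) = 1/(4πτ)
Δf = 1/(4π × 3.577e-09 s)
Δf = 2.225e+07 Hz = 22.247 MHz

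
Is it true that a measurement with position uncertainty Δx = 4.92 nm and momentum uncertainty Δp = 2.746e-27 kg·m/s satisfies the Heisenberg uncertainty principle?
No, it violates the uncertainty principle (impossible measurement).

Calculate the product ΔxΔp:
ΔxΔp = (4.920e-09 m) × (2.746e-27 kg·m/s)
ΔxΔp = 1.351e-35 J·s

Compare to the minimum allowed value ℏ/2:
ℏ/2 = 5.273e-35 J·s

Since ΔxΔp = 1.351e-35 J·s < 5.273e-35 J·s = ℏ/2,
the measurement violates the uncertainty principle.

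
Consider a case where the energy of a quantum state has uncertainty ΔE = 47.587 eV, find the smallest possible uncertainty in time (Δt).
6.916 as

Using the energy-time uncertainty principle:
ΔEΔt ≥ ℏ/2

The minimum uncertainty in time is:
Δt_min = ℏ/(2ΔE)
Δt_min = (1.055e-34 J·s) / (2 × 7.624e-18 J)
Δt_min = 6.916e-18 s = 6.916 as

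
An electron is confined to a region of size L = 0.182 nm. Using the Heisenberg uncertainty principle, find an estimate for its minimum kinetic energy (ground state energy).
287.555 meV

Using the uncertainty principle to estimate ground state energy:

1. The position uncertainty is approximately the confinement size:
   Δx ≈ L = 1.820e-10 m

2. From ΔxΔp ≥ ℏ/2, the minimum momentum uncertainty is:
   Δp ≈ ℏ/(2L) = 2.897e-25 kg·m/s

3. The kinetic energy is approximately:
   KE ≈ (Δp)²/(2m) = (2.897e-25)²/(2 × 9.109e-31 kg)
   KE ≈ 4.607e-20 J = 287.555 meV

This is an order-of-magnitude estimate of the ground state energy.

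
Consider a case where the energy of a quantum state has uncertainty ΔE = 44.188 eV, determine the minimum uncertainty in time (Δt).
7.448 as

Using the energy-time uncertainty principle:
ΔEΔt ≥ ℏ/2

The minimum uncertainty in time is:
Δt_min = ℏ/(2ΔE)
Δt_min = (1.055e-34 J·s) / (2 × 7.080e-18 J)
Δt_min = 7.448e-18 s = 7.448 as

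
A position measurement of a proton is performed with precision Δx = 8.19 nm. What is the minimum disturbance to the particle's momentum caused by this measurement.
6.438 × 10^-27 kg·m/s

The uncertainty principle implies that measuring position disturbs momentum:
ΔxΔp ≥ ℏ/2

When we measure position with precision Δx, we necessarily introduce a momentum uncertainty:
Δp ≥ ℏ/(2Δx)
Δp_min = (1.055e-34 J·s) / (2 × 8.190e-09 m)
Δp_min = 6.438e-27 kg·m/s

The more precisely we measure position, the greater the momentum disturbance.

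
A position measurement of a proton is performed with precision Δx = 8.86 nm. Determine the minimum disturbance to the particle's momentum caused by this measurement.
5.951 × 10^-27 kg·m/s

The uncertainty principle implies that measuring position disturbs momentum:
ΔxΔp ≥ ℏ/2

When we measure position with precision Δx, we necessarily introduce a momentum uncertainty:
Δp ≥ ℏ/(2Δx)
Δp_min = (1.055e-34 J·s) / (2 × 8.860e-09 m)
Δp_min = 5.951e-27 kg·m/s

The more precisely we measure position, the greater the momentum disturbance.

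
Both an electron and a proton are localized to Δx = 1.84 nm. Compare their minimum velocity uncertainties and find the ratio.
The electron has the larger minimum velocity uncertainty, by a ratio of 1836.2.

For both particles, Δp_min = ℏ/(2Δx) = 2.866e-26 kg·m/s (same for both).

The velocity uncertainty is Δv = Δp/m:
- electron: Δv = 2.866e-26 / 9.109e-31 = 3.146e+04 m/s = 31.459 km/s
- proton: Δv = 2.866e-26 / 1.673e-27 = 1.713e+01 m/s = 17.133 m/s

Ratio: 3.146e+04 / 1.713e+01 = 1836.2

The lighter particle has larger velocity uncertainty because Δv ∝ 1/m.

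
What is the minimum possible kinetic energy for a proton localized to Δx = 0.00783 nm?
84.612 meV

Localizing a particle requires giving it sufficient momentum uncertainty:

1. From uncertainty principle: Δp ≥ ℏ/(2Δx)
   Δp_min = (1.055e-34 J·s) / (2 × 7.830e-12 m)
   Δp_min = 6.734e-24 kg·m/s

2. This momentum uncertainty corresponds to kinetic energy:
   KE ≈ (Δp)²/(2m) = (6.734e-24)²/(2 × 1.673e-27 kg)
   KE = 1.356e-20 J = 84.612 meV

Tighter localization requires more energy.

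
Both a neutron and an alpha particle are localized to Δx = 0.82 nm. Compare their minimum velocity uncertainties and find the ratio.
The neutron has the larger minimum velocity uncertainty, by a ratio of 4.0.

For both particles, Δp_min = ℏ/(2Δx) = 6.430e-26 kg·m/s (same for both).

The velocity uncertainty is Δv = Δp/m:
- neutron: Δv = 6.430e-26 / 1.675e-27 = 3.839e+01 m/s = 38.392 m/s
- alpha particle: Δv = 6.430e-26 / 6.645e-27 = 9.677e+00 m/s = 9.677 m/s

Ratio: 3.839e+01 / 9.677e+00 = 4.0

The lighter particle has larger velocity uncertainty because Δv ∝ 1/m.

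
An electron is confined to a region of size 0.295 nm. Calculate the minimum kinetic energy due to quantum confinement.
109.451 meV

Using the uncertainty principle:

1. Position uncertainty: Δx ≈ 2.950e-10 m
2. Minimum momentum uncertainty: Δp = ℏ/(2Δx) = 1.787e-25 kg·m/s
3. Minimum kinetic energy:
   KE = (Δp)²/(2m) = (1.787e-25)²/(2 × 9.109e-31 kg)
   KE = 1.754e-20 J = 109.451 meV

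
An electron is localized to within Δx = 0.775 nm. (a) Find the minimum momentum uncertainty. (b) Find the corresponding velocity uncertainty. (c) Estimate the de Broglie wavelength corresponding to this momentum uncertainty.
(a) Δp_min = 6.804 × 10^-26 kg·m/s
(b) Δv_min = 74.689 km/s
(c) λ_dB = 9.739 nm

Step-by-step:

(a) From the uncertainty principle:
Δp_min = ℏ/(2Δx) = (1.055e-34 J·s)/(2 × 7.750e-10 m) = 6.804e-26 kg·m/s

(b) The velocity uncertainty:
Δv = Δp/m = (6.804e-26 kg·m/s)/(9.109e-31 kg) = 7.469e+04 m/s = 74.689 km/s

(c) The de Broglie wavelength for this momentum:
λ = h/p = (6.626e-34 J·s)/(6.804e-26 kg·m/s) = 9.739e-09 m = 9.739 nm

Note: The de Broglie wavelength is comparable to the localization size, as expected from wave-particle duality.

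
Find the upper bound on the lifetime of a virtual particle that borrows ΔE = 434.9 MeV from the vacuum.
7.567 × 10^-25 s

Using the energy-time uncertainty principle:
ΔEΔt ≥ ℏ/2

For a virtual particle borrowing energy ΔE, the maximum lifetime is:
Δt_max = ℏ/(2ΔE)

Converting energy:
ΔE = 434.9 MeV = 6.968e-11 J

Δt_max = (1.055e-34 J·s) / (2 × 6.968e-11 J)
Δt_max = 7.567e-25 s = 7.567 × 10^-25 s

Virtual particles with higher borrowed energy exist for shorter times.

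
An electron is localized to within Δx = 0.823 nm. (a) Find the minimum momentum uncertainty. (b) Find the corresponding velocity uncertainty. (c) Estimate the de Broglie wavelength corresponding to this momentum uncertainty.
(a) Δp_min = 6.407 × 10^-26 kg·m/s
(b) Δv_min = 70.333 km/s
(c) λ_dB = 10.342 nm

Step-by-step:

(a) From the uncertainty principle:
Δp_min = ℏ/(2Δx) = (1.055e-34 J·s)/(2 × 8.230e-10 m) = 6.407e-26 kg·m/s

(b) The velocity uncertainty:
Δv = Δp/m = (6.407e-26 kg·m/s)/(9.109e-31 kg) = 7.033e+04 m/s = 70.333 km/s

(c) The de Broglie wavelength for this momentum:
λ = h/p = (6.626e-34 J·s)/(6.407e-26 kg·m/s) = 1.034e-08 m = 10.342 nm

Note: The de Broglie wavelength is comparable to the localization size, as expected from wave-particle duality.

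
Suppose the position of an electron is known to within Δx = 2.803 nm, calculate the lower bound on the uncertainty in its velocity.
20.651 km/s

Using the Heisenberg uncertainty principle and Δp = mΔv:
ΔxΔp ≥ ℏ/2
Δx(mΔv) ≥ ℏ/2

The minimum uncertainty in velocity is:
Δv_min = ℏ/(2mΔx)
Δv_min = (1.055e-34 J·s) / (2 × 9.109e-31 kg × 2.803e-09 m)
Δv_min = 2.065e+04 m/s = 20.651 km/s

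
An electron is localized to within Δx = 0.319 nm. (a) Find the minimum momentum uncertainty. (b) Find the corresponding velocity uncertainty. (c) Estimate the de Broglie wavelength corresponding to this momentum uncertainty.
(a) Δp_min = 1.653 × 10^-25 kg·m/s
(b) Δv_min = 181.454 km/s
(c) λ_dB = 4.009 nm

Step-by-step:

(a) From the uncertainty principle:
Δp_min = ℏ/(2Δx) = (1.055e-34 J·s)/(2 × 3.190e-10 m) = 1.653e-25 kg·m/s

(b) The velocity uncertainty:
Δv = Δp/m = (1.653e-25 kg·m/s)/(9.109e-31 kg) = 1.815e+05 m/s = 181.454 km/s

(c) The de Broglie wavelength for this momentum:
λ = h/p = (6.626e-34 J·s)/(1.653e-25 kg·m/s) = 4.009e-09 m = 4.009 nm

Note: The de Broglie wavelength is comparable to the localization size, as expected from wave-particle duality.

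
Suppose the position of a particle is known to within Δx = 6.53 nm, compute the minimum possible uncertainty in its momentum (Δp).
8.075 × 10^-27 kg·m/s

Using the Heisenberg uncertainty principle:
ΔxΔp ≥ ℏ/2

The minimum uncertainty in momentum is:
Δp_min = ℏ/(2Δx)
Δp_min = (1.055e-34 J·s) / (2 × 6.530e-09 m)
Δp_min = 8.075e-27 kg·m/s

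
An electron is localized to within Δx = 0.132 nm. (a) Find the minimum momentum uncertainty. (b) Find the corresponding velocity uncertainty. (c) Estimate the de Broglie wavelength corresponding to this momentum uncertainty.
(a) Δp_min = 3.995 × 10^-25 kg·m/s
(b) Δv_min = 438.514 km/s
(c) λ_dB = 1.659 nm

Step-by-step:

(a) From the uncertainty principle:
Δp_min = ℏ/(2Δx) = (1.055e-34 J·s)/(2 × 1.320e-10 m) = 3.995e-25 kg·m/s

(b) The velocity uncertainty:
Δv = Δp/m = (3.995e-25 kg·m/s)/(9.109e-31 kg) = 4.385e+05 m/s = 438.514 km/s

(c) The de Broglie wavelength for this momentum:
λ = h/p = (6.626e-34 J·s)/(3.995e-25 kg·m/s) = 1.659e-09 m = 1.659 nm

Note: The de Broglie wavelength is comparable to the localization size, as expected from wave-particle duality.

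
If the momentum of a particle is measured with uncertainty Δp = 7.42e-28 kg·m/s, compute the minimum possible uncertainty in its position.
71.063 nm

Using the Heisenberg uncertainty principle:
ΔxΔp ≥ ℏ/2

The minimum uncertainty in position is:
Δx_min = ℏ/(2Δp)
Δx_min = (1.055e-34 J·s) / (2 × 7.420e-28 kg·m/s)
Δx_min = 7.106e-08 m = 71.063 nm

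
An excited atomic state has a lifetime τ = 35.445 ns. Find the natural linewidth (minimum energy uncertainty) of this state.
9.285 neV

Using the energy-time uncertainty principle:
ΔEΔt ≥ ℏ/2

The lifetime τ represents the time uncertainty Δt.
The natural linewidth (minimum energy uncertainty) is:

ΔE = ℏ/(2τ)
ΔE = (1.055e-34 J·s) / (2 × 3.544e-08 s)
ΔE = 1.488e-27 J = 9.285 neV

This natural linewidth limits the precision of spectroscopic measurements.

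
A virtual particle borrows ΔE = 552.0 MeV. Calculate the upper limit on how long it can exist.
5.962 × 10^-25 s

Using the energy-time uncertainty principle:
ΔEΔt ≥ ℏ/2

For a virtual particle borrowing energy ΔE, the maximum lifetime is:
Δt_max = ℏ/(2ΔE)

Converting energy:
ΔE = 552.0 MeV = 8.844e-11 J

Δt_max = (1.055e-34 J·s) / (2 × 8.844e-11 J)
Δt_max = 5.962e-25 s = 5.962 × 10^-25 s

Virtual particles with higher borrowed energy exist for shorter times.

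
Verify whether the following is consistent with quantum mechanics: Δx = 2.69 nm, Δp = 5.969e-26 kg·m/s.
Yes, it satisfies the uncertainty principle.

Calculate the product ΔxΔp:
ΔxΔp = (2.690e-09 m) × (5.969e-26 kg·m/s)
ΔxΔp = 1.606e-34 J·s

Compare to the minimum allowed value ℏ/2:
ℏ/2 = 5.273e-35 J·s

Since ΔxΔp = 1.606e-34 J·s ≥ 5.273e-35 J·s = ℏ/2,
the measurement satisfies the uncertainty principle.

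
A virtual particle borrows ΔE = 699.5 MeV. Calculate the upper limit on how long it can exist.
4.705 × 10^-25 s

Using the energy-time uncertainty principle:
ΔEΔt ≥ ℏ/2

For a virtual particle borrowing energy ΔE, the maximum lifetime is:
Δt_max = ℏ/(2ΔE)

Converting energy:
ΔE = 699.5 MeV = 1.121e-10 J

Δt_max = (1.055e-34 J·s) / (2 × 1.121e-10 J)
Δt_max = 4.705e-25 s = 4.705 × 10^-25 s

Virtual particles with higher borrowed energy exist for shorter times.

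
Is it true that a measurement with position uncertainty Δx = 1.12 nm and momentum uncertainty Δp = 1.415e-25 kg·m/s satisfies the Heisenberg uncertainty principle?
Yes, it satisfies the uncertainty principle.

Calculate the product ΔxΔp:
ΔxΔp = (1.120e-09 m) × (1.415e-25 kg·m/s)
ΔxΔp = 1.585e-34 J·s

Compare to the minimum allowed value ℏ/2:
ℏ/2 = 5.273e-35 J·s

Since ΔxΔp = 1.585e-34 J·s ≥ 5.273e-35 J·s = ℏ/2,
the measurement satisfies the uncertainty principle.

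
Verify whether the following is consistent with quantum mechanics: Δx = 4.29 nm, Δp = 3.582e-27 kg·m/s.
No, it violates the uncertainty principle (impossible measurement).

Calculate the product ΔxΔp:
ΔxΔp = (4.290e-09 m) × (3.582e-27 kg·m/s)
ΔxΔp = 1.537e-35 J·s

Compare to the minimum allowed value ℏ/2:
ℏ/2 = 5.273e-35 J·s

Since ΔxΔp = 1.537e-35 J·s < 5.273e-35 J·s = ℏ/2,
the measurement violates the uncertainty principle.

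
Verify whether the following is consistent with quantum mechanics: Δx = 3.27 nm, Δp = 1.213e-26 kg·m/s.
No, it violates the uncertainty principle (impossible measurement).

Calculate the product ΔxΔp:
ΔxΔp = (3.270e-09 m) × (1.213e-26 kg·m/s)
ΔxΔp = 3.967e-35 J·s

Compare to the minimum allowed value ℏ/2:
ℏ/2 = 5.273e-35 J·s

Since ΔxΔp = 3.967e-35 J·s < 5.273e-35 J·s = ℏ/2,
the measurement violates the uncertainty principle.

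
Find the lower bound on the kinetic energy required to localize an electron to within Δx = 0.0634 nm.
2.370 eV

Localizing a particle requires giving it sufficient momentum uncertainty:

1. From uncertainty principle: Δp ≥ ℏ/(2Δx)
   Δp_min = (1.055e-34 J·s) / (2 × 6.340e-11 m)
   Δp_min = 8.317e-25 kg·m/s

2. This momentum uncertainty corresponds to kinetic energy:
   KE ≈ (Δp)²/(2m) = (8.317e-25)²/(2 × 9.109e-31 kg)
   KE = 3.797e-19 J = 2.370 eV

Tighter localization requires more energy.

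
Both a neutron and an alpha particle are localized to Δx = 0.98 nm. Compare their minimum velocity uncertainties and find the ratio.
The neutron has the larger minimum velocity uncertainty, by a ratio of 4.0.

For both particles, Δp_min = ℏ/(2Δx) = 5.380e-26 kg·m/s (same for both).

The velocity uncertainty is Δv = Δp/m:
- neutron: Δv = 5.380e-26 / 1.675e-27 = 3.212e+01 m/s = 32.124 m/s
- alpha particle: Δv = 5.380e-26 / 6.645e-27 = 8.097e+00 m/s = 8.097 m/s

Ratio: 3.212e+01 / 8.097e+00 = 4.0

The lighter particle has larger velocity uncertainty because Δv ∝ 1/m.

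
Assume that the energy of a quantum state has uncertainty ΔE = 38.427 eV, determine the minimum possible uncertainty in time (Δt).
8.564 as

Using the energy-time uncertainty principle:
ΔEΔt ≥ ℏ/2

The minimum uncertainty in time is:
Δt_min = ℏ/(2ΔE)
Δt_min = (1.055e-34 J·s) / (2 × 6.157e-18 J)
Δt_min = 8.564e-18 s = 8.564 as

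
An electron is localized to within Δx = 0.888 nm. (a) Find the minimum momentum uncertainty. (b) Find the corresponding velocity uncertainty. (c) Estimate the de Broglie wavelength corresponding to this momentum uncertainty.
(a) Δp_min = 5.938 × 10^-26 kg·m/s
(b) Δv_min = 65.184 km/s
(c) λ_dB = 11.159 nm

Step-by-step:

(a) From the uncertainty principle:
Δp_min = ℏ/(2Δx) = (1.055e-34 J·s)/(2 × 8.880e-10 m) = 5.938e-26 kg·m/s

(b) The velocity uncertainty:
Δv = Δp/m = (5.938e-26 kg·m/s)/(9.109e-31 kg) = 6.518e+04 m/s = 65.184 km/s

(c) The de Broglie wavelength for this momentum:
λ = h/p = (6.626e-34 J·s)/(5.938e-26 kg·m/s) = 1.116e-08 m = 11.159 nm

Note: The de Broglie wavelength is comparable to the localization size, as expected from wave-particle duality.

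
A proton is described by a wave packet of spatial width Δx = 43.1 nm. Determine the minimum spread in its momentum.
1.223 × 10^-27 kg·m/s

For a wave packet, the spatial width Δx and momentum spread Δp are related by the uncertainty principle:
ΔxΔp ≥ ℏ/2

The minimum momentum spread is:
Δp_min = ℏ/(2Δx)
Δp_min = (1.055e-34 J·s) / (2 × 4.310e-08 m)
Δp_min = 1.223e-27 kg·m/s

A wave packet cannot have both a well-defined position and well-defined momentum.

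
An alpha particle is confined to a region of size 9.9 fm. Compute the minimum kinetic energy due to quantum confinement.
13.323 keV

Using the uncertainty principle:

1. Position uncertainty: Δx ≈ 9.900e-15 m
2. Minimum momentum uncertainty: Δp = ℏ/(2Δx) = 5.326e-21 kg·m/s
3. Minimum kinetic energy:
   KE = (Δp)²/(2m) = (5.326e-21)²/(2 × 6.645e-27 kg)
   KE = 2.135e-15 J = 13.323 keV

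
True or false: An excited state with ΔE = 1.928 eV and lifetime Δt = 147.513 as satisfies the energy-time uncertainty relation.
No, it violates the uncertainty relation.

Calculate the product ΔEΔt:
ΔE = 1.928 eV = 3.089e-19 J
ΔEΔt = (3.089e-19 J) × (1.475e-16 s)
ΔEΔt = 4.557e-35 J·s

Compare to the minimum allowed value ℏ/2:
ℏ/2 = 5.273e-35 J·s

Since ΔEΔt = 4.557e-35 J·s < 5.273e-35 J·s = ℏ/2,
this violates the uncertainty relation.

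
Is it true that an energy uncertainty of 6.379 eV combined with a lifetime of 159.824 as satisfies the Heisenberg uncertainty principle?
Yes, it satisfies the uncertainty relation.

Calculate the product ΔEΔt:
ΔE = 6.379 eV = 1.022e-18 J
ΔEΔt = (1.022e-18 J) × (1.598e-16 s)
ΔEΔt = 1.633e-34 J·s

Compare to the minimum allowed value ℏ/2:
ℏ/2 = 5.273e-35 J·s

Since ΔEΔt = 1.633e-34 J·s ≥ 5.273e-35 J·s = ℏ/2,
this satisfies the uncertainty relation.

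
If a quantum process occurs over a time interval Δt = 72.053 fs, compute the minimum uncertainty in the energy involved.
4.568 meV

Using the energy-time uncertainty principle:
ΔEΔt ≥ ℏ/2

The minimum uncertainty in energy is:
ΔE_min = ℏ/(2Δt)
ΔE_min = (1.055e-34 J·s) / (2 × 7.205e-14 s)
ΔE_min = 7.318e-22 J = 4.568 meV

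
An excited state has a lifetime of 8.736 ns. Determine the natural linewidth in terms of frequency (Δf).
9.109 MHz

Using the energy-time uncertainty principle and E = hf:
ΔEΔt ≥ ℏ/2
hΔf·Δt ≥ ℏ/2

The minimum frequency uncertainty is:
Δf = ℏ/(2hτ) = 1/(4πτ)
Δf = 1/(4π × 8.736e-09 s)
Δf = 9.109e+06 Hz = 9.109 MHz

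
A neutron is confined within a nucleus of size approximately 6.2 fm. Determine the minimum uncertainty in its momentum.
8.505 × 10^-21 kg·m/s

Using the Heisenberg uncertainty principle:
ΔxΔp ≥ ℏ/2

With Δx ≈ L = 6.200e-15 m (the confinement size):
Δp_min = ℏ/(2Δx)
Δp_min = (1.055e-34 J·s) / (2 × 6.200e-15 m)
Δp_min = 8.505e-21 kg·m/s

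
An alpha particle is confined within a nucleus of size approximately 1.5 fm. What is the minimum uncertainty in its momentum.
3.515 × 10^-20 kg·m/s

Using the Heisenberg uncertainty principle:
ΔxΔp ≥ ℏ/2

With Δx ≈ L = 1.500e-15 m (the confinement size):
Δp_min = ℏ/(2Δx)
Δp_min = (1.055e-34 J·s) / (2 × 1.500e-15 m)
Δp_min = 3.515e-20 kg·m/s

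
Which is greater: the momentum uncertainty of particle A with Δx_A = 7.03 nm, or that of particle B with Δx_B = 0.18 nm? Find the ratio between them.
Particle B has the larger minimum momentum uncertainty, by a factor of 39.06.

For each particle, the minimum momentum uncertainty is Δp_min = ℏ/(2Δx):

Particle A: Δp_A = ℏ/(2×7.030e-09 m) = 7.501e-27 kg·m/s
Particle B: Δp_B = ℏ/(2×1.800e-10 m) = 2.929e-25 kg·m/s

Ratio: Δp_B/Δp_A = 39.06

Since Δp_min ∝ 1/Δx, the particle with smaller position uncertainty (B) has larger momentum uncertainty.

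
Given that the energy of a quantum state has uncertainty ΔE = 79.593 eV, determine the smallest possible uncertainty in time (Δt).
4.135 as

Using the energy-time uncertainty principle:
ΔEΔt ≥ ℏ/2

The minimum uncertainty in time is:
Δt_min = ℏ/(2ΔE)
Δt_min = (1.055e-34 J·s) / (2 × 1.275e-17 J)
Δt_min = 4.135e-18 s = 4.135 as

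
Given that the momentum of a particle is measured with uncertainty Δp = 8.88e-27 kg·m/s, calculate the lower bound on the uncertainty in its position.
5.938 nm

Using the Heisenberg uncertainty principle:
ΔxΔp ≥ ℏ/2

The minimum uncertainty in position is:
Δx_min = ℏ/(2Δp)
Δx_min = (1.055e-34 J·s) / (2 × 8.880e-27 kg·m/s)
Δx_min = 5.938e-09 m = 5.938 nm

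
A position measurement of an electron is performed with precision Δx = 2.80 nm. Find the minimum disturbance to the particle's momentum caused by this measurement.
1.883 × 10^-26 kg·m/s

The uncertainty principle implies that measuring position disturbs momentum:
ΔxΔp ≥ ℏ/2

When we measure position with precision Δx, we necessarily introduce a momentum uncertainty:
Δp ≥ ℏ/(2Δx)
Δp_min = (1.055e-34 J·s) / (2 × 2.800e-09 m)
Δp_min = 1.883e-26 kg·m/s

The more precisely we measure position, the greater the momentum disturbance.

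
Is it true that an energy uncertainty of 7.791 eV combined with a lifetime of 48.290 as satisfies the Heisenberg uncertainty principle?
Yes, it satisfies the uncertainty relation.

Calculate the product ΔEΔt:
ΔE = 7.791 eV = 1.248e-18 J
ΔEΔt = (1.248e-18 J) × (4.829e-17 s)
ΔEΔt = 6.028e-35 J·s

Compare to the minimum allowed value ℏ/2:
ℏ/2 = 5.273e-35 J·s

Since ΔEΔt = 6.028e-35 J·s ≥ 5.273e-35 J·s = ℏ/2,
this satisfies the uncertainty relation.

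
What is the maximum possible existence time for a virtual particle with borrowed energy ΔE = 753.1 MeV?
4.370 × 10^-25 s

Using the energy-time uncertainty principle:
ΔEΔt ≥ ℏ/2

For a virtual particle borrowing energy ΔE, the maximum lifetime is:
Δt_max = ℏ/(2ΔE)

Converting energy:
ΔE = 753.1 MeV = 1.207e-10 J

Δt_max = (1.055e-34 J·s) / (2 × 1.207e-10 J)
Δt_max = 4.370e-25 s = 4.370 × 10^-25 s

Virtual particles with higher borrowed energy exist for shorter times.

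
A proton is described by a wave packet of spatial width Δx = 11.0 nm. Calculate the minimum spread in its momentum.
4.794 × 10^-27 kg·m/s

For a wave packet, the spatial width Δx and momentum spread Δp are related by the uncertainty principle:
ΔxΔp ≥ ℏ/2

The minimum momentum spread is:
Δp_min = ℏ/(2Δx)
Δp_min = (1.055e-34 J·s) / (2 × 1.100e-08 m)
Δp_min = 4.794e-27 kg·m/s

A wave packet cannot have both a well-defined position and well-defined momentum.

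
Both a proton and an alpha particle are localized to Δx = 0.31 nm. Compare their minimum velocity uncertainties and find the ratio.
The proton has the larger minimum velocity uncertainty, by a ratio of 4.0.

For both particles, Δp_min = ℏ/(2Δx) = 1.701e-25 kg·m/s (same for both).

The velocity uncertainty is Δv = Δp/m:
- proton: Δv = 1.701e-25 / 1.673e-27 = 1.017e+02 m/s = 101.692 m/s
- alpha particle: Δv = 1.701e-25 / 6.645e-27 = 2.560e+01 m/s = 25.598 m/s

Ratio: 1.017e+02 / 2.560e+01 = 4.0

The lighter particle has larger velocity uncertainty because Δv ∝ 1/m.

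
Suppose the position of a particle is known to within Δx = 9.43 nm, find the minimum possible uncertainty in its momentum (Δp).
5.592 × 10^-27 kg·m/s

Using the Heisenberg uncertainty principle:
ΔxΔp ≥ ℏ/2

The minimum uncertainty in momentum is:
Δp_min = ℏ/(2Δx)
Δp_min = (1.055e-34 J·s) / (2 × 9.430e-09 m)
Δp_min = 5.592e-27 kg·m/s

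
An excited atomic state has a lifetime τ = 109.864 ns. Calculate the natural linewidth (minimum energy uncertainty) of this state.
2.996 neV

Using the energy-time uncertainty principle:
ΔEΔt ≥ ℏ/2

The lifetime τ represents the time uncertainty Δt.
The natural linewidth (minimum energy uncertainty) is:

ΔE = ℏ/(2τ)
ΔE = (1.055e-34 J·s) / (2 × 1.099e-07 s)
ΔE = 4.799e-28 J = 2.996 neV

This natural linewidth limits the precision of spectroscopic measurements.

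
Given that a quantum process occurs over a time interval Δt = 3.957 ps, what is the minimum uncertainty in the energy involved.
83.171 μeV

Using the energy-time uncertainty principle:
ΔEΔt ≥ ℏ/2

The minimum uncertainty in energy is:
ΔE_min = ℏ/(2Δt)
ΔE_min = (1.055e-34 J·s) / (2 × 3.957e-12 s)
ΔE_min = 1.333e-23 J = 83.171 μeV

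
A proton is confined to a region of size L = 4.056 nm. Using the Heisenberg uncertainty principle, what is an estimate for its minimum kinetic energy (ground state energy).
315.325 neV

Using the uncertainty principle to estimate ground state energy:

1. The position uncertainty is approximately the confinement size:
   Δx ≈ L = 4.056e-09 m

2. From ΔxΔp ≥ ℏ/2, the minimum momentum uncertainty is:
   Δp ≈ ℏ/(2L) = 1.300e-26 kg·m/s

3. The kinetic energy is approximately:
   KE ≈ (Δp)²/(2m) = (1.300e-26)²/(2 × 1.673e-27 kg)
   KE ≈ 5.052e-26 J = 315.325 neV

This is an order-of-magnitude estimate of the ground state energy.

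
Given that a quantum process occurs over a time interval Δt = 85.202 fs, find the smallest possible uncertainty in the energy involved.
3.863 meV

Using the energy-time uncertainty principle:
ΔEΔt ≥ ℏ/2

The minimum uncertainty in energy is:
ΔE_min = ℏ/(2Δt)
ΔE_min = (1.055e-34 J·s) / (2 × 8.520e-14 s)
ΔE_min = 6.189e-22 J = 3.863 meV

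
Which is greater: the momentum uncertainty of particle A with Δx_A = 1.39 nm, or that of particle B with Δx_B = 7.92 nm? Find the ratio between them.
Particle A has the larger minimum momentum uncertainty, by a factor of 5.70.

For each particle, the minimum momentum uncertainty is Δp_min = ℏ/(2Δx):

Particle A: Δp_A = ℏ/(2×1.390e-09 m) = 3.793e-26 kg·m/s
Particle B: Δp_B = ℏ/(2×7.920e-09 m) = 6.658e-27 kg·m/s

Ratio: Δp_A/Δp_B = 5.70

Since Δp_min ∝ 1/Δx, the particle with smaller position uncertainty (A) has larger momentum uncertainty.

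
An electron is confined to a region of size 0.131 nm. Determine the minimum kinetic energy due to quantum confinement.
555.035 meV

Using the uncertainty principle:

1. Position uncertainty: Δx ≈ 1.310e-10 m
2. Minimum momentum uncertainty: Δp = ℏ/(2Δx) = 4.025e-25 kg·m/s
3. Minimum kinetic energy:
   KE = (Δp)²/(2m) = (4.025e-25)²/(2 × 9.109e-31 kg)
   KE = 8.893e-20 J = 555.035 meV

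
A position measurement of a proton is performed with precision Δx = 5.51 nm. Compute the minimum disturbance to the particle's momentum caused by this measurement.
9.570 × 10^-27 kg·m/s

The uncertainty principle implies that measuring position disturbs momentum:
ΔxΔp ≥ ℏ/2

When we measure position with precision Δx, we necessarily introduce a momentum uncertainty:
Δp ≥ ℏ/(2Δx)
Δp_min = (1.055e-34 J·s) / (2 × 5.510e-09 m)
Δp_min = 9.570e-27 kg·m/s

The more precisely we measure position, the greater the momentum disturbance.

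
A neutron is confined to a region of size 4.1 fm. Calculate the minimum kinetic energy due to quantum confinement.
308.168 keV

Using the uncertainty principle:

1. Position uncertainty: Δx ≈ 4.100e-15 m
2. Minimum momentum uncertainty: Δp = ℏ/(2Δx) = 1.286e-20 kg·m/s
3. Minimum kinetic energy:
   KE = (Δp)²/(2m) = (1.286e-20)²/(2 × 1.675e-27 kg)
   KE = 4.937e-14 J = 308.168 keV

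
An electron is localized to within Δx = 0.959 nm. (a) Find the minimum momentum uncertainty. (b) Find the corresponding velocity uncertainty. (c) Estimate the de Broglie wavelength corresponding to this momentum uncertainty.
(a) Δp_min = 5.498 × 10^-26 kg·m/s
(b) Δv_min = 60.359 km/s
(c) λ_dB = 12.051 nm

Step-by-step:

(a) From the uncertainty principle:
Δp_min = ℏ/(2Δx) = (1.055e-34 J·s)/(2 × 9.590e-10 m) = 5.498e-26 kg·m/s

(b) The velocity uncertainty:
Δv = Δp/m = (5.498e-26 kg·m/s)/(9.109e-31 kg) = 6.036e+04 m/s = 60.359 km/s

(c) The de Broglie wavelength for this momentum:
λ = h/p = (6.626e-34 J·s)/(5.498e-26 kg·m/s) = 1.205e-08 m = 12.051 nm

Note: The de Broglie wavelength is comparable to the localization size, as expected from wave-particle duality.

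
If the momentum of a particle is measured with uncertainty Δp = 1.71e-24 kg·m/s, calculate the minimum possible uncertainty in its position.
30.835 pm

Using the Heisenberg uncertainty principle:
ΔxΔp ≥ ℏ/2

The minimum uncertainty in position is:
Δx_min = ℏ/(2Δp)
Δx_min = (1.055e-34 J·s) / (2 × 1.710e-24 kg·m/s)
Δx_min = 3.084e-11 m = 30.835 pm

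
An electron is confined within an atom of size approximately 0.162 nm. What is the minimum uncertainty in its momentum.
3.255 × 10^-25 kg·m/s

Using the Heisenberg uncertainty principle:
ΔxΔp ≥ ℏ/2

With Δx ≈ L = 1.620e-10 m (the confinement size):
Δp_min = ℏ/(2Δx)
Δp_min = (1.055e-34 J·s) / (2 × 1.620e-10 m)
Δp_min = 3.255e-25 kg·m/s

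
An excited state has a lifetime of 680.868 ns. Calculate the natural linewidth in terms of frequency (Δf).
116.877 kHz

Using the energy-time uncertainty principle and E = hf:
ΔEΔt ≥ ℏ/2
hΔf·Δt ≥ ℏ/2

The minimum frequency uncertainty is:
Δf = ℏ/(2hτ) = 1/(4πτ)
Δf = 1/(4π × 6.809e-07 s)
Δf = 1.169e+05 Hz = 116.877 kHz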